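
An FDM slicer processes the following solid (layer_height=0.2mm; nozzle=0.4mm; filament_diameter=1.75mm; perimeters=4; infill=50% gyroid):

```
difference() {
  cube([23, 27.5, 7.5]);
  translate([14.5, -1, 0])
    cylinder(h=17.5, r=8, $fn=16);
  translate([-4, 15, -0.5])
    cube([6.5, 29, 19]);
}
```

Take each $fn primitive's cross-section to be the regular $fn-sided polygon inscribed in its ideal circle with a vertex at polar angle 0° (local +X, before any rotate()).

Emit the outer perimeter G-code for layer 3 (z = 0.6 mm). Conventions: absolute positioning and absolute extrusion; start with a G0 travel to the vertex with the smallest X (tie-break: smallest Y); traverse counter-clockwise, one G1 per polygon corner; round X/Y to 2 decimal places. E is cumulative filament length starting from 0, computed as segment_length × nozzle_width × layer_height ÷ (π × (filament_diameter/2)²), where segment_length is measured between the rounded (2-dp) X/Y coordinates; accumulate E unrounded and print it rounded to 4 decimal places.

At z = 0.6 mm: the 23×27.5 cube contributes its full rectangle; the r=8 cylinder at (14.5, -1) gives a regular 16-gon of circumradius 8 (constant along its height); the cube at (-4, 15) (footprint 6.5×29) is included at this height; Subtracting the remaining from the first: starting from the 23×27.5 cube, the r=8 cylinder at (14.5, -1) partially overlaps it — only the 82.17 mm² overlap (of its 195.93 mm²) is removed, clipping the outline; the 6.5×29 cube at (-4, 15) partially overlaps it — only the 31.25 mm² overlap (of its 188.50 mm²) is removed, clipping the outline — 1 connected region. The outline is a single polygon with 15 vertices. Extrusion per mm of travel: 0.4 × 0.2 / (π × 0.875²) = 0.033260. Accumulating E over each segment gives final E = 3.6032.

G0 X0.00 Y0.00 Z0.60
G1 X6.70 Y0.00 E0.2228
G1 X7.11 Y2.06 E0.2927
G1 X8.84 Y4.66 E0.3966
G1 X11.44 Y6.39 E0.5004
G1 X14.50 Y7.00 E0.6042
G1 X17.56 Y6.39 E0.7080
G1 X20.16 Y4.66 E0.8119
G1 X21.89 Y2.06 E0.9157
G1 X22.30 Y0.00 E0.9856
G1 X23.00 Y0.00 E1.0089
G1 X23.00 Y27.50 E1.9235
G1 X2.50 Y27.50 E2.6054
G1 X2.50 Y15.00 E3.0211
G1 X0.00 Y15.00 E3.1043
G1 X0.00 Y0.00 E3.6032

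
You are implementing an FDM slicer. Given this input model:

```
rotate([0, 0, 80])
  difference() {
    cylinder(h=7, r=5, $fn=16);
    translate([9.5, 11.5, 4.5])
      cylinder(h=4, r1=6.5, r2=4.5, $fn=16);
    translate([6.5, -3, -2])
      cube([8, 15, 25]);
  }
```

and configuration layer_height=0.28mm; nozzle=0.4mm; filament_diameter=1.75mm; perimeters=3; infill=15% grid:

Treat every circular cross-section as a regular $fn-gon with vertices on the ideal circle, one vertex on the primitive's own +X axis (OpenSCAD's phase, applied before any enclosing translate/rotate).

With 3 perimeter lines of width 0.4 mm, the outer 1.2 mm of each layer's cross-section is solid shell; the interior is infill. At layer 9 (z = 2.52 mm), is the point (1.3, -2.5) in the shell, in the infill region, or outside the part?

infill

At z = 2.52 mm: the r=5 cylinder gives a regular 16-gon of circumradius 5 (constant along its height); the cone at (9.5, 11.5) is absent (z outside [4.5, 8.5]); the cube at (6.5, -3) (footprint 8×15) is included at this height; Subtracting the remaining from the first: starting from the r=5 cylinder, the 8×15 cube at (6.5, -3) misses the remaining region (no effect) — 1 connected region; (rotated 80° about Z; rotation is an isometry so areas/perimeters/island counts are preserved). Overall, the cross-section is a single solid region. Undo the 80° rotation: the query point maps to (-2.236, -1.714) in the un-rotated model frame. The nearest boundary edge runs (-3.54, -3.54)→(-4.62, -1.91); distance from the point to it = 2.09 mm. The point is inside the cross-section and 2.09 mm from the nearest boundary — more than the 1.2 mm shell width (3 × 0.4), so it's in the infill interior.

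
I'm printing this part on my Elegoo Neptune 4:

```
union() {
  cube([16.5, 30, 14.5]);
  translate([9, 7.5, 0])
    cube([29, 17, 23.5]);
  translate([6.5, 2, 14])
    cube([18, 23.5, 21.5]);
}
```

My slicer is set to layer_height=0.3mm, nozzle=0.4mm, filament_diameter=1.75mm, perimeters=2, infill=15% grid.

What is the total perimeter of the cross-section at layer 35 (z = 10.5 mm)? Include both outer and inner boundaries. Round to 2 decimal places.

136.00 mm

At z = 10.5 mm: the 16.5×30 cube contributes its full rectangle (perimeter 93.00 mm); the 29×17 cube at (9, 7.5) contributes its full rectangle (perimeter 92.00 mm); the cube at (6.5, 2) is not intersected at this z (z outside [14, 35.5]); Merging all regions: the regions partially overlap (shared area 127.50 mm²), so the edge portions inside another operand are dropped and the merged outline is re-measured after clipping — boundary = 136.00 mm. Overall, the cross-section is a single solid region. Total boundary length (outer) = 136.00 mm.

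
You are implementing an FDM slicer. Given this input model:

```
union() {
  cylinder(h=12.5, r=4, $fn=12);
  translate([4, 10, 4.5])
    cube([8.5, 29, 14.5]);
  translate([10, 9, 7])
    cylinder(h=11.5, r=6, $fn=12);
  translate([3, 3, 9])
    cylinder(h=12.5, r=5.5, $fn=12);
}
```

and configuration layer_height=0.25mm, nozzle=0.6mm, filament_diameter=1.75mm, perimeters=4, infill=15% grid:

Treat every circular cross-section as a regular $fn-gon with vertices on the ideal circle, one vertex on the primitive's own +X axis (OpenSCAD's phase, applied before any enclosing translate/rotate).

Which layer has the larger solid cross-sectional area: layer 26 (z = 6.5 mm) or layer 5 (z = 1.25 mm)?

Layer 26 (z = 6.5): the cylinder: section is a regular 12-gon, circumradius r=4 (area = (12/2)·4.000²·sin(360°/12) = 48.00 mm²); the cube at (4, 10) is present — its section is the full 8.5×29 rectangle (area 246.50 mm²); the cylinder at (10, 9) is not intersected at this z (z outside [7, 18.5]); the cylinder at (3, 3) is not intersected at this z (z outside [9, 21.5]); Taking the union: the 2 present regions are separate (no shared area or edge), so areas and boundary lengths simply add and each stays a separate island — area = 294.50 mm². So its area = 294.50 mm². Layer 5 (z = 1.25): the r=4 cylinder contributes a regular 12-gon of circumradius 4 (area = (12/2)·4.000²·sin(360°/12) = 48.00 mm²); the cube at (4, 10) does not reach this height (z outside [4.5, 19]); the cylinder at (10, 9) does not reach this height (z outside [7, 18.5]); the cylinder at (3, 3) is not intersected at this z (z outside [9, 21.5]); Taking the union: only the r=4 cylinder is present, so the union is just that shape — area = 48.00 mm². So its area = 48.00 mm². Layer 26 is larger (294.50 vs 48.00 mm²).

layer 26 (z = 6.5 mm)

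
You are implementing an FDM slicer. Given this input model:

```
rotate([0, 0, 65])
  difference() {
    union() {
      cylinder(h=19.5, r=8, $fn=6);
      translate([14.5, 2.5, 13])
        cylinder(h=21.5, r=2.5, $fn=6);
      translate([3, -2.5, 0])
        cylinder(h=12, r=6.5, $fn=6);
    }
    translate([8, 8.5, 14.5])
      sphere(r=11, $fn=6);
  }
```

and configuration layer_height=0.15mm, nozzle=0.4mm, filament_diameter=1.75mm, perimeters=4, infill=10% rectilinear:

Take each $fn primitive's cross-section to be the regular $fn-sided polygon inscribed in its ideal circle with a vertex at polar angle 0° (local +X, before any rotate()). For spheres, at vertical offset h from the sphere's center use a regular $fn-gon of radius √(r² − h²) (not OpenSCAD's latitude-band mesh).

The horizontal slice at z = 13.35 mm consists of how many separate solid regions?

2

At z = 13.35 mm: the cylinder: section is a regular 6-gon, circumradius r=8; the r=2.5 cylinder at (14.5, 2.5) contributes a regular 6-gon of circumradius 2.5; the cylinder at (3, -2.5) is absent (z outside [0, 12]); Merging all regions: the 2 present regions are separate (no shared area or edge), so areas and boundary lengths simply add and each stays a separate island — 2 connected regions; the sphere at (8, 8.5): section is a regular 6-gon, circumradius = √(r²−h²) = √(11²−1.15²) = 10.940; After the difference (first − rest): starting from the result so far, the r=11 sphere at (8, 8.5) partially overlaps it — only the 59.05 mm² overlap (of its 310.93 mm²) is removed, clipping the outline — 2 connected regions; (whole slice rotated 65° about Z — lengths, areas and connectivity unchanged). The result has 2 disconnected regions.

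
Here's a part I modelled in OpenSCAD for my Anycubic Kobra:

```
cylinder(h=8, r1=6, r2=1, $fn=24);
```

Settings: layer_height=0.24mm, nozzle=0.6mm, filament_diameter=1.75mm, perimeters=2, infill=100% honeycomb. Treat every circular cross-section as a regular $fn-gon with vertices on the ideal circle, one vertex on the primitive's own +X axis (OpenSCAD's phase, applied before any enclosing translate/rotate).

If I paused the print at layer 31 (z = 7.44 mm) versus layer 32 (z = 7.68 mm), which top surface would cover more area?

layer 31 (z = 7.44 mm)

Layer 31 (z = 7.44): the cone contributes a regular 24-gon of circumradius 1.350 (interpolated between r1=6 and r2=1 at t=0.930) (area = (24/2)·1.350²·sin(360°/24) = 5.66 mm²). So its area = 5.66 mm². Layer 32 (z = 7.68): the cone: at t=0.960 of its height the radius interpolates to r₁+(r₂−r₁)t = 1.200, giving a regular 24-gon of that circumradius (area = (24/2)·1.200²·sin(360°/24) = 4.47 mm²). So its area = 4.47 mm². Layer 31 is larger (5.66 vs 4.47 mm²).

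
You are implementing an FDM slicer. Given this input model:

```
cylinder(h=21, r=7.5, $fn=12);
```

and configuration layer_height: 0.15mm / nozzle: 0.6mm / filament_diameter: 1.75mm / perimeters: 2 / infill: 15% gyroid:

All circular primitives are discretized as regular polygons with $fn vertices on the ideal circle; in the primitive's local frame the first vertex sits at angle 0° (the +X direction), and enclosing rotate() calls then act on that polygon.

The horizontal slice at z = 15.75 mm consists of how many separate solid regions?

1

At z = 15.75 mm: the cylinder: section is a regular 12-gon, circumradius r=7.5. The result has 1 disconnected region.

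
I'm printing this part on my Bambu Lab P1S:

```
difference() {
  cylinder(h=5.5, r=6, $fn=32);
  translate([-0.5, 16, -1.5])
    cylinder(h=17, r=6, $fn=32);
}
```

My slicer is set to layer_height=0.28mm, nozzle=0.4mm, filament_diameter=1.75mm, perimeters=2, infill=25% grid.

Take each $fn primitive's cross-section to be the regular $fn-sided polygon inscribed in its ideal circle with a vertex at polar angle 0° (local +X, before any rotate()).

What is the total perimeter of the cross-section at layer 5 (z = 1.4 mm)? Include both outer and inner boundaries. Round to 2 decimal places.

At z = 1.4 mm: the cylinder: section is a regular 32-gon, circumradius r=6 (perimeter = 2·32·6.000·sin(180°/32) = 37.64 mm); the r=6 cylinder at (-0.5, 16) contributes a regular 32-gon of circumradius 6 (perimeter = 2·32·6.000·sin(180°/32) = 37.64 mm); Taking the first minus the rest: starting from the r=6 cylinder, the r=6 cylinder at (-0.5, 16) misses the remaining region (no effect) — boundary = 37.64 mm. Overall, the cross-section is a single solid region. Total boundary length (outer) = 37.64 mm.

37.64 mm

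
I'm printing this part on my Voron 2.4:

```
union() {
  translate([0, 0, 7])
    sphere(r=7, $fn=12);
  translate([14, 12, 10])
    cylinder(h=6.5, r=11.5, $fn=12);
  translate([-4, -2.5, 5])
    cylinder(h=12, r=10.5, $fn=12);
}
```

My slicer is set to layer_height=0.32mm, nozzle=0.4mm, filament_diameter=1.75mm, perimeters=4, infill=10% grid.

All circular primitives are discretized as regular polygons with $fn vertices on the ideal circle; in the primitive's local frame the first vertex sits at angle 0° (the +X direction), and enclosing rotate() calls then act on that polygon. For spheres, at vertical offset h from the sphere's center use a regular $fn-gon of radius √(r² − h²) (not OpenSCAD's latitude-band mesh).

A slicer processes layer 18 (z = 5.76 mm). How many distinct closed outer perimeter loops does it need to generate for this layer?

1

At z = 5.76 mm: the r=7 sphere slices to a regular 12-gon of circumradius 6.889 (√(r²−h²) with h=1.24 from center); the cylinder at (14, 12) is not intersected at this z (z outside [10, 16.5]); the r=10.5 cylinder at (-4, -2.5) contributes a regular 12-gon of circumradius 10.5; Combining (union): the regions partially overlap (shared area 133.11 mm²), so overlapping operands fuse into one piece — 1 connected region. The result has 1 disconnected region.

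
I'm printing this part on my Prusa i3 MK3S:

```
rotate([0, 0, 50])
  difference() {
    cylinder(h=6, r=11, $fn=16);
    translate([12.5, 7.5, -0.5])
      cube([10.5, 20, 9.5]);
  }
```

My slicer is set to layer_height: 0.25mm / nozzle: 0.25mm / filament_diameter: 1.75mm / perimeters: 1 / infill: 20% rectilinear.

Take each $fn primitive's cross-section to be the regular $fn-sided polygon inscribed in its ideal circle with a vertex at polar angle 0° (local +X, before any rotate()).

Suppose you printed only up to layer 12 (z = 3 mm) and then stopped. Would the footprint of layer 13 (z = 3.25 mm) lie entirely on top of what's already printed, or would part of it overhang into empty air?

Compare the two slices. At z = 3: the r=11 cylinder contributes a regular 16-gon of circumradius 11 (area = (16/2)·11.000²·sin(360°/16) = 370.44 mm²); the cube at (12.5, 7.5) (footprint 10.5×20) is included at this height (area 210.00 mm²); After the difference (first − rest): starting from the r=11 cylinder (370.44 mm²), the 10.5×20 cube at (12.5, 7.5) misses the remaining region (no effect) — area = 370.44 mm²; (whole slice rotated 50° about Z — lengths, areas and connectivity unchanged). At z = 3.25: the cylinder: section is a regular 16-gon, circumradius r=11 (area = (16/2)·11.000²·sin(360°/16) = 370.44 mm²); the cube at (12.5, 7.5) is present — its section is the full 10.5×20 rectangle (area 210.00 mm²); After the difference (first − rest): starting from the r=11 cylinder (370.44 mm²), the 10.5×20 cube at (12.5, 7.5) misses the remaining region (no effect) — area = 370.44 mm²; (rotated 50° about Z; rotation is an isometry so areas/perimeters/island counts are preserved). Checking containment: the cross-section at z = 3.25 is a subset of the cross-section at z = 3.

entirely on top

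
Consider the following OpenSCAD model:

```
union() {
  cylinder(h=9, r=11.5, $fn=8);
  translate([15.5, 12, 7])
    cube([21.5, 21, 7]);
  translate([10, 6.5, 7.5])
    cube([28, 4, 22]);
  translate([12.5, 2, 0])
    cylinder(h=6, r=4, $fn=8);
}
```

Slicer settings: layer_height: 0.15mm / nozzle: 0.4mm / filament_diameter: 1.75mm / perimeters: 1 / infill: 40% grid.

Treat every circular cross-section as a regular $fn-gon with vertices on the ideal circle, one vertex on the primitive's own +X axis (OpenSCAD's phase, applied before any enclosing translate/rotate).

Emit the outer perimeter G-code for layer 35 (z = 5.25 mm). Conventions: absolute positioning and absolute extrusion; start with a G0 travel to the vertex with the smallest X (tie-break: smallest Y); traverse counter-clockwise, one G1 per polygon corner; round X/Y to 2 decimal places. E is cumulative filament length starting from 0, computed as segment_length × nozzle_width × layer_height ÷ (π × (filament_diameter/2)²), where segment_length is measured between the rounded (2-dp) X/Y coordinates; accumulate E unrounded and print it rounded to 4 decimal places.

G0 X-11.50 Y0.00 Z5.25
G1 X-8.13 Y-8.13 E0.2195
G1 X0.00 Y-11.50 E0.4391
G1 X8.13 Y-8.13 E0.6586
G1 X10.94 Y-1.35 E0.8417
G1 X12.50 Y-2.00 E0.8838
G1 X15.33 Y-0.83 E0.9602
G1 X16.50 Y2.00 E1.0366
G1 X15.33 Y4.83 E1.1130
G1 X12.50 Y6.00 E1.1894
G1 X9.67 Y4.83 E1.2658
G1 X9.59 Y4.62 E1.2714
G1 X8.13 Y8.13 E1.3662
G1 X0.00 Y11.50 E1.5858
G1 X-8.13 Y8.13 E1.8053
G1 X-11.50 Y0.00 E2.0248

At z = 5.25 mm: the cylinder: section is a regular 8-gon, circumradius r=11.5; the cube at (15.5, 12) does not reach this height (z outside [7, 14]); the cube at (10, 6.5) does not reach this height (z outside [7.5, 29.5]); the r=4 cylinder at (12.5, 2) gives a regular 8-gon of circumradius 4 (constant along its height); Taking the union: the regions partially overlap (shared area 9.09 mm²), so overlapping operands fuse into one piece — 1 connected region. The outline is a single polygon with 15 vertices. Extrusion per mm of travel: 0.4 × 0.15 / (π × 0.875²) = 0.024945. Accumulating E over each segment gives final E = 2.0248.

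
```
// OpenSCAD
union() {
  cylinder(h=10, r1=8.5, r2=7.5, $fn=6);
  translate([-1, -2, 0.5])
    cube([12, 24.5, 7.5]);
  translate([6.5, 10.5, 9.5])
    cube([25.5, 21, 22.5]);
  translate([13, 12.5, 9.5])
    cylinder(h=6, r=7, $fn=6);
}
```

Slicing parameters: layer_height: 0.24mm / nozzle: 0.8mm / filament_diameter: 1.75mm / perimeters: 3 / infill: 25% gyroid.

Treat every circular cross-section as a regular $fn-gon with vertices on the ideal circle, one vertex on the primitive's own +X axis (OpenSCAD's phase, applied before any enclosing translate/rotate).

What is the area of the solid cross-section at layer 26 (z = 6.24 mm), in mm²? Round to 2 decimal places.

391.45 mm²

At z = 6.24 mm: the cone (r1=8.5→r2=7.5) has section circumradius 7.876 here — a regular 6-gon (area = (6/2)·7.876²·sin(360°/6) = 161.16 mm²); the 12×24.5 cube at (-1, -2) contributes its full rectangle (area 294.00 mm²); the cube at (6.5, 10.5) does not reach this height (z outside [9.5, 32]); the cylinder at (13, 12.5) does not reach this height (z outside [9.5, 15.5]); Combining (union): the regions partially overlap — summed areas 455.16 mm² minus the doubly-counted overlap 63.71 mm² gives 391.45 mm² — area = 391.45 mm². Overall, the cross-section is a single solid region. Net area = 391.45 mm².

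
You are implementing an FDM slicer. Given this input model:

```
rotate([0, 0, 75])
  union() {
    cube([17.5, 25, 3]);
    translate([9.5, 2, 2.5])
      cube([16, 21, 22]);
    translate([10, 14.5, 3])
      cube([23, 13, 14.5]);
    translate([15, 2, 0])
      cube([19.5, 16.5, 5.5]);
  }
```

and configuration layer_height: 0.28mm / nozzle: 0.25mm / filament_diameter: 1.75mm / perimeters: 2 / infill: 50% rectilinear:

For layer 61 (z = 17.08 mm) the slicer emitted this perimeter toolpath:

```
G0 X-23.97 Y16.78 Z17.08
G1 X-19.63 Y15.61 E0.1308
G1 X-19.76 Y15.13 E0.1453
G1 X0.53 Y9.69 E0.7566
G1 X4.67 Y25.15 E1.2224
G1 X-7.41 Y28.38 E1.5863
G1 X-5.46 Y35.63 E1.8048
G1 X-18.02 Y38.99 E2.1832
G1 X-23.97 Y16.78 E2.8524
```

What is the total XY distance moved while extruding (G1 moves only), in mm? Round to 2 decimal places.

98.01 mm

Sum the Euclidean lengths of each G1 segment: total = 98.01 mm.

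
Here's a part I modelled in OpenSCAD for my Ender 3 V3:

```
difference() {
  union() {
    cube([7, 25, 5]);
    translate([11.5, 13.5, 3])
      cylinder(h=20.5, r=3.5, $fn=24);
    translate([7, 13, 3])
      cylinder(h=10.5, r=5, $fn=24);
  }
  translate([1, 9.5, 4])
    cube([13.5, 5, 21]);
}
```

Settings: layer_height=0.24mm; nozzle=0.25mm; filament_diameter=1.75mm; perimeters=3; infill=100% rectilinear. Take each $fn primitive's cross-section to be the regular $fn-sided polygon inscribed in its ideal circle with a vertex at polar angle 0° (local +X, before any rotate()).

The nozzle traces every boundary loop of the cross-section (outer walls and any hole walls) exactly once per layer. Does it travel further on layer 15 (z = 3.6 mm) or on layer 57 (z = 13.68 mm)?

layer 15 (z = 3.6 mm)

Layer 15 (z = 3.6): the 7×25 cube contributes its full rectangle (perimeter 64.00 mm); the cylinder at (11.5, 13.5): section is a regular 24-gon, circumradius r=3.5 (perimeter = 2·24·3.500·sin(180°/24) = 21.93 mm); the cylinder at (7, 13): section is a regular 24-gon, circumradius r=5 (perimeter = 2·24·5.000·sin(180°/24) = 31.33 mm); Taking the union: the regions partially overlap (shared area 57.93 mm²), so the edge portions inside another operand are dropped and the merged outline is re-measured after clipping — boundary = 74.99 mm; the cube at (1, 9.5) does not reach this height (z outside [4, 25]); After the difference (first − rest): none of the subtracted shapes is present at this height, so the result so far is unchanged — boundary = 74.99 mm. So its perimeter = 74.99 mm. Layer 57 (z = 13.68): the cube is not intersected at this z (z outside [0, 5]); the cylinder at (11.5, 13.5): section is a regular 24-gon, circumradius r=3.5 (perimeter = 2·24·3.500·sin(180°/24) = 21.93 mm); the cylinder at (7, 13) is not intersected at this z (z outside [3, 13.5]); Combining (union): only the r=3.5 cylinder at (11.5, 13.5) is present, so the union is just that shape — boundary = 21.93 mm; the 13.5×5 cube at (1, 9.5) contributes its full rectangle (perimeter 37.00 mm); Taking the first minus the rest: starting from that combined region, the 13.5×5 cube at (1, 9.5) partially overlaps it — only the 24.88 mm² overlap (of its 67.50 mm²) is removed, clipping the outline — boundary = 20.96 mm. So its perimeter = 20.96 mm. Layer 15 is larger (74.99 vs 20.96 mm).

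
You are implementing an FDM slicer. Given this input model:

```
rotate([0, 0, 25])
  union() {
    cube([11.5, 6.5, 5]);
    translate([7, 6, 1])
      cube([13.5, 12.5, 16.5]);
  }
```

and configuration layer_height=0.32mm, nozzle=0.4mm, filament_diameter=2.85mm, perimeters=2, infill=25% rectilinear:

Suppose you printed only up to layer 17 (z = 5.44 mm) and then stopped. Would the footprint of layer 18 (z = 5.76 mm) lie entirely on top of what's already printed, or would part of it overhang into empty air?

entirely on top

Compare the two slices. At z = 5.44: the cube is absent (z outside [0, 5]); the cube at (7, 6) (footprint 13.5×12.5) is included at this height (area 168.75 mm²); Combining (union): only the 13.5×12.5 cube at (7, 6) is present, so the union is just that shape — area = 168.75 mm²; (rotated 25° about Z; rotation is an isometry so areas/perimeters/island counts are preserved). At z = 5.76: the cube is absent (z outside [0, 5]); the cube at (7, 6) (footprint 13.5×12.5) is included at this height (area 168.75 mm²); Taking the union: only the 13.5×12.5 cube at (7, 6) is present, so the union is just that shape — area = 168.75 mm²; (whole slice rotated 25° about Z — lengths, areas and connectivity unchanged). Checking containment: the cross-section at z = 5.76 is a subset of the cross-section at z = 5.44.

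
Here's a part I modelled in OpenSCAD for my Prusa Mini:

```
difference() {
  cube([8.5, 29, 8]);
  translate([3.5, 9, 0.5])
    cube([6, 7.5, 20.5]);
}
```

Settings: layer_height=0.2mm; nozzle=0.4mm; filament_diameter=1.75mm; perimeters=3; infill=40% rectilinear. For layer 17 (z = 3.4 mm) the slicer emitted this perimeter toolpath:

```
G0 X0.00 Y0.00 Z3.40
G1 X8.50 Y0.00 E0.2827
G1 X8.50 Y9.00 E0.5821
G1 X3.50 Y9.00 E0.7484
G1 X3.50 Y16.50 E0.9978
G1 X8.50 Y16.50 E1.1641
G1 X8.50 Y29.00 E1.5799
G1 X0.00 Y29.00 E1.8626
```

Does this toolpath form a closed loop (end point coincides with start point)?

no

Start point (G0): (0.00, 0.00). End point (last G1): the path does not return to the start — open.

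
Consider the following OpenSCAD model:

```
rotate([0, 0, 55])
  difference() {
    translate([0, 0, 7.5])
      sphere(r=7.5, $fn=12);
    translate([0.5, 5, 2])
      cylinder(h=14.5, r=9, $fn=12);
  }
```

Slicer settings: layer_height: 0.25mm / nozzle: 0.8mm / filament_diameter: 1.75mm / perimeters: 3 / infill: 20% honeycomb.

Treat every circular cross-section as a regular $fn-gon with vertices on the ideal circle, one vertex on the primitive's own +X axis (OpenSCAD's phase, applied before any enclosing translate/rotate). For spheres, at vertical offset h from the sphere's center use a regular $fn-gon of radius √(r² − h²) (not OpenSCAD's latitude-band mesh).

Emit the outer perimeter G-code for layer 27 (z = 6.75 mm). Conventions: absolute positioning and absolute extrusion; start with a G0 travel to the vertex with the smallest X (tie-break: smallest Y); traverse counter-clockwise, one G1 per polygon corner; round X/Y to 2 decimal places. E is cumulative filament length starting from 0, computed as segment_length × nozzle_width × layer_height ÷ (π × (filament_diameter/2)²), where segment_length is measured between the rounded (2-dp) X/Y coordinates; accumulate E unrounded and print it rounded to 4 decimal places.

At z = 6.75 mm: the r=7.5 sphere slices to a regular 12-gon of circumradius 7.462 (√(r²−h²) with h=0.75 from center); the r=9 cylinder at (0.5, 5) gives a regular 12-gon of circumradius 9 (constant along its height); Taking the first minus the rest: starting from the r=7.5 sphere, the r=9 cylinder at (0.5, 5) partially overlaps it — only the 121.66 mm² overlap (of its 243.00 mm²) is removed, clipping the outline — 1 connected region; (rotated 55° about Z; rotation is an isometry so areas/perimeters/island counts are preserved). The outline is a single polygon with 12 vertices. Extrusion per mm of travel: 0.8 × 0.25 / (π × 0.875²) = 0.083150. Accumulating E over each segment gives final E = 3.3784.

G0 X-4.66 Y-5.67 Z6.75
G1 X-4.28 Y-6.11 E0.0483
G1 X-0.65 Y-7.43 E0.3695
G1 X3.15 Y-6.76 E0.6904
G1 X6.11 Y-4.28 E1.0115
G1 X7.43 Y-0.65 E1.3326
G1 X6.76 Y3.15 E1.6535
G1 X4.58 Y5.75 E1.9356
G1 X5.16 Y2.49 E2.2109
G1 X3.56 Y-1.88 E2.5979
G1 X-0.01 Y-4.88 E2.9856
G1 X-4.59 Y-5.69 E3.3724
G1 X-4.66 Y-5.67 E3.3784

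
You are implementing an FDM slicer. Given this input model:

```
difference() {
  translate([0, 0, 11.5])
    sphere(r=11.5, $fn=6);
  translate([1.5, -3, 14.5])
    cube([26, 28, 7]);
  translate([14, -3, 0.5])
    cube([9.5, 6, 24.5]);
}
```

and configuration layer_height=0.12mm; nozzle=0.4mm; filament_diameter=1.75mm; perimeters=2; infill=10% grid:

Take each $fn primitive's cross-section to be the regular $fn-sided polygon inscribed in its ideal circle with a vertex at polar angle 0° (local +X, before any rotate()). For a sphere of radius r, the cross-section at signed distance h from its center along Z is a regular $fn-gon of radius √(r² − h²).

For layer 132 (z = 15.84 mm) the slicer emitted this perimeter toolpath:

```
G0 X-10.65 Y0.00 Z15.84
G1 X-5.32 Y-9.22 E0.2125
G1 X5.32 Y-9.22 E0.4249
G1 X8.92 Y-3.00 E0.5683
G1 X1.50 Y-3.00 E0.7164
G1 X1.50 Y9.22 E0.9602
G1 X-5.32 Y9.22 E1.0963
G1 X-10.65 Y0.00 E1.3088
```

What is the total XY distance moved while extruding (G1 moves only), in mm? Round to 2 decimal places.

Sum the Euclidean lengths of each G1 segment: total = 65.59 mm.

65.59 mm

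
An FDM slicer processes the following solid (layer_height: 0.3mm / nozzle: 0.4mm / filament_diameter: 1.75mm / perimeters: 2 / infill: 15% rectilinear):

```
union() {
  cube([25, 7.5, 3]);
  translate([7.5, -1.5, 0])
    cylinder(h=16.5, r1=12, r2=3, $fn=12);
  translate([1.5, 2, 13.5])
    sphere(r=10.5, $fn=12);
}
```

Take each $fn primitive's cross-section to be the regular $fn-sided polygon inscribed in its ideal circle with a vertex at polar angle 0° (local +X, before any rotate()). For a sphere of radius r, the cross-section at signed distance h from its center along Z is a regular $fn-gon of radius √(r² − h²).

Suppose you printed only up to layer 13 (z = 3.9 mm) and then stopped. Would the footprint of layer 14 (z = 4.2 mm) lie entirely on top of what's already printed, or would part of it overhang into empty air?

part overhangs

Compare the two slices. At z = 3.9: the cube does not reach this height (z outside [0, 3]); the cone at (7.5, -1.5) (r1=12→r2=3) has section circumradius 9.873 here — a regular 12-gon (area = (12/2)·9.873²·sin(360°/12) = 292.41 mm²); the sphere at (1.5, 2): section is a regular 12-gon, circumradius = √(r²−h²) = √(10.5²−9.6²) = 4.253 (area = (12/2)·4.253²·sin(360°/12) = 54.27 mm²); Taking the union: the regions partially overlap — summed areas 346.68 mm² minus the doubly-counted overlap 46.26 mm² gives 300.42 mm² — area = 300.42 mm². At z = 4.2: the cube does not reach this height (z outside [0, 3]); the cone at (7.5, -1.5) contributes a regular 12-gon of circumradius 9.709 (interpolated between r1=12 and r2=3 at t=0.255) (area = (12/2)·9.709²·sin(360°/12) = 282.80 mm²); the sphere at (1.5, 2): section is a regular 12-gon, circumradius = √(r²−h²) = √(10.5²−9.3²) = 4.874 (area = (12/2)·4.874²·sin(360°/12) = 71.28 mm²); Taking the union: the regions partially overlap — summed areas 354.08 mm² minus the doubly-counted overlap 55.60 mm² gives 298.48 mm² — area = 298.48 mm². Checking containment: at z = 4.2 the cross-section extends beyond the z = 3.9 cross-section by about 6.22 mm².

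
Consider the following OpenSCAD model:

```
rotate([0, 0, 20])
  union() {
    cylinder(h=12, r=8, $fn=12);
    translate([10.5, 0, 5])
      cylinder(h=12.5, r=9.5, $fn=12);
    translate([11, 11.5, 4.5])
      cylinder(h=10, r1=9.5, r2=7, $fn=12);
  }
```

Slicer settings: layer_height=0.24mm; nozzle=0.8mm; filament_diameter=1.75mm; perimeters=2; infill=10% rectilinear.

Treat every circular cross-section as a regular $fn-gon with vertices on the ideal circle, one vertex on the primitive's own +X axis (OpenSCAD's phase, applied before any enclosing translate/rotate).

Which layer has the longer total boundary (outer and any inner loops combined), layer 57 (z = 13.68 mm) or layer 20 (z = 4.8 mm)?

layer 20 (z = 4.8 mm)

Layer 57 (z = 13.68): the cylinder is absent (z outside [0, 12]); the r=9.5 cylinder at (10.5, 0) gives a regular 12-gon of circumradius 9.5 (constant along its height) (perimeter = 2·12·9.500·sin(180°/12) = 59.01 mm); the cone at (11, 11.5) contributes a regular 12-gon of circumradius 7.205 (interpolated between r1=9.5 and r2=7 at t=0.918) (perimeter = 2·12·7.205·sin(180°/12) = 44.75 mm); Combining (union): the regions partially overlap (shared area 37.92 mm²), so the edge portions inside another operand are dropped and the merged outline is re-measured after clipping — boundary = 78.08 mm; (whole slice rotated 20° about Z — lengths, areas and connectivity unchanged). So its perimeter = 78.08 mm. Layer 20 (z = 4.8): the r=8 cylinder gives a regular 12-gon of circumradius 8 (constant along its height) (perimeter = 2·12·8.000·sin(180°/12) = 49.69 mm); the cylinder at (10.5, 0) does not reach this height (z outside [5, 17.5]); the cone at (11, 11.5): at t=0.030 of its height the radius interpolates to r₁+(r₂−r₁)t = 9.425, giving a regular 12-gon of that circumradius (perimeter = 2·12·9.425·sin(180°/12) = 58.54 mm); Merging all regions: the regions partially overlap (shared area 4.82 mm²), so the edge portions inside another operand are dropped and the merged outline is re-measured after clipping — boundary = 95.53 mm; (rotated 20° about Z; rotation is an isometry so areas/perimeters/island counts are preserved). So its perimeter = 95.53 mm. Layer 20 is larger (95.53 vs 78.08 mm).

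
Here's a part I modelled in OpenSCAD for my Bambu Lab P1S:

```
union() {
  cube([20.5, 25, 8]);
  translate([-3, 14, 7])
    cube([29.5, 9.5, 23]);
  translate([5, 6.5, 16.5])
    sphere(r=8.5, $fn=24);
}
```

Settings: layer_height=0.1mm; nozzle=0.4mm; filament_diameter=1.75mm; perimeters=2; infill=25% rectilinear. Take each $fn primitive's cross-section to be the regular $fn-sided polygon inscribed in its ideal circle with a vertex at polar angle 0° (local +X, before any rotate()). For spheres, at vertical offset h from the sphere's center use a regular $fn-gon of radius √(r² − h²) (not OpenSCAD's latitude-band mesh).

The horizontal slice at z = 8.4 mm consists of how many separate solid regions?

2

At z = 8.4 mm: the cube is not intersected at this z (z outside [0, 8]); the cube at (-3, 14) is present — its section is the full 29.5×9.5 rectangle; the r=8.5 sphere at (5, 6.5) slices to a regular 24-gon of circumradius 2.577 (√(r²−h²) with h=8.1 from center); Combining (union): the 2 present regions are separate (no shared area or edge), so areas and boundary lengths simply add and each stays a separate island — 2 connected regions. The result has 2 disconnected regions.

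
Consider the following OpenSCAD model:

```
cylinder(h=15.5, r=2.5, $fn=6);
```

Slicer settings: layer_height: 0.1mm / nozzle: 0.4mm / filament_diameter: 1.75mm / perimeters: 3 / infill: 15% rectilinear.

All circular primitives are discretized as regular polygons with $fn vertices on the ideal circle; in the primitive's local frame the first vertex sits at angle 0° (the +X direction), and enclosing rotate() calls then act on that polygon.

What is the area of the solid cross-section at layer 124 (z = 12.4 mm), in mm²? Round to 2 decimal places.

At z = 12.4 mm: the cylinder: section is a regular 6-gon, circumradius r=2.5 (area = (6/2)·2.500²·sin(360°/6) = 16.24 mm²). Overall, the cross-section is a single solid region. Net area = 16.24 mm².

16.24 mm²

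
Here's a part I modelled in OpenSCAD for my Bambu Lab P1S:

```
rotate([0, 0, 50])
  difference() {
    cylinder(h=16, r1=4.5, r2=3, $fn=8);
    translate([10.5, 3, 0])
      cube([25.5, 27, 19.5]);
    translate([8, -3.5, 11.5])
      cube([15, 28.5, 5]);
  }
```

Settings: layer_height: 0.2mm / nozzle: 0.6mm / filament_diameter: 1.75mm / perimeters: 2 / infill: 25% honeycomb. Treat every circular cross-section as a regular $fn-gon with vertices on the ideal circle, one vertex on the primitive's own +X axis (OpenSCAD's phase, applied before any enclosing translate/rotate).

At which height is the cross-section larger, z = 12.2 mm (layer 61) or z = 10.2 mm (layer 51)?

Layer 61 (z = 12.2): the cone: at t=0.762 of its height the radius interpolates to r₁+(r₂−r₁)t = 3.356, giving a regular 8-gon of that circumradius (area = (8/2)·3.356²·sin(360°/8) = 31.86 mm²); the cube at (10.5, 3) is present — its section is the full 25.5×27 rectangle (area 688.50 mm²); the cube at (8, -3.5) is present — its section is the full 15×28.5 rectangle (area 427.50 mm²); Taking the first minus the rest: starting from the cone (31.86 mm²), the 25.5×27 cube at (10.5, 3) misses the remaining region (no effect); the 15×28.5 cube at (8, -3.5) misses the remaining region (no effect) — area = 31.86 mm²; (whole slice rotated 50° about Z — lengths, areas and connectivity unchanged). So its area = 31.86 mm². Layer 51 (z = 10.2): the cone (r1=4.5→r2=3) has section circumradius 3.544 here — a regular 8-gon (area = (8/2)·3.544²·sin(360°/8) = 35.52 mm²); the cube at (10.5, 3) is present — its section is the full 25.5×27 rectangle (area 688.50 mm²); the cube at (8, -3.5) does not reach this height (z outside [11.5, 16.5]); Taking the first minus the rest: starting from the cone (35.52 mm²), the 25.5×27 cube at (10.5, 3) misses the remaining region (no effect) — area = 35.52 mm²; (rotated 50° about Z; rotation is an isometry so areas/perimeters/island counts are preserved). So its area = 35.52 mm². Layer 51 is larger (35.52 vs 31.86 mm²).

layer 51 (z = 10.2 mm)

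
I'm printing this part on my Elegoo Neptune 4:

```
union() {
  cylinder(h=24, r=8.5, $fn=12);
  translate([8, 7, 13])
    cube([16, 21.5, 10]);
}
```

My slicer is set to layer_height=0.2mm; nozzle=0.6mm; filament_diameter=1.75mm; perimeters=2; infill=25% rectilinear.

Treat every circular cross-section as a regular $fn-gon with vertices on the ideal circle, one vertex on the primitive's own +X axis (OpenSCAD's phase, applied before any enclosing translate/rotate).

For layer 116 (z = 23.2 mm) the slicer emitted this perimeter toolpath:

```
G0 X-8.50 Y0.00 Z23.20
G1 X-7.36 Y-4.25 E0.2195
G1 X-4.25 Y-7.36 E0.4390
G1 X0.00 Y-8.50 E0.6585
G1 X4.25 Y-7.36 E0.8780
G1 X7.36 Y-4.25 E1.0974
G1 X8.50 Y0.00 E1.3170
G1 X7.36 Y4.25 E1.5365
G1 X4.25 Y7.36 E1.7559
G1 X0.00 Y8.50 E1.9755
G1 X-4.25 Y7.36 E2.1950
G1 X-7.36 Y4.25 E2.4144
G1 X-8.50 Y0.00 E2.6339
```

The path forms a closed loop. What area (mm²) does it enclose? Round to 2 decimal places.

Apply the shoelace formula to the sequence of (X, Y) vertices; enclosed area = 216.71 mm².

216.71 mm²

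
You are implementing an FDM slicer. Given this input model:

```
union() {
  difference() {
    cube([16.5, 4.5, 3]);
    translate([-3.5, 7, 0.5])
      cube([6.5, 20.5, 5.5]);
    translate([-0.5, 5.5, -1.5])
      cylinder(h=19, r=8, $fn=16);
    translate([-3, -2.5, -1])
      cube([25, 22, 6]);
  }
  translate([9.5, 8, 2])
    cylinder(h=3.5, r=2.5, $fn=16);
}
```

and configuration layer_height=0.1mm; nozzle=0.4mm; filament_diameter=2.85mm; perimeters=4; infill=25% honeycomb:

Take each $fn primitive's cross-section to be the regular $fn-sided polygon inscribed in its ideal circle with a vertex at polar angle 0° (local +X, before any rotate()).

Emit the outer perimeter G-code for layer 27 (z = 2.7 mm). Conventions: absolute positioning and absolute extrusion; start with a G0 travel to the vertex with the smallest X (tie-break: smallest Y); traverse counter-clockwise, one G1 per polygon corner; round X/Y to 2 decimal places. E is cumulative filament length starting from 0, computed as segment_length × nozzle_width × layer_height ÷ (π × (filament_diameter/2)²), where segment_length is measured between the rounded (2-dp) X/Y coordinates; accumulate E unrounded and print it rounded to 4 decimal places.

G0 X7.00 Y8.00 Z2.70
G1 X7.19 Y7.04 E0.0061
G1 X7.73 Y6.23 E0.0122
G1 X8.54 Y5.69 E0.0183
G1 X9.50 Y5.50 E0.0245
G1 X10.46 Y5.69 E0.0306
G1 X11.27 Y6.23 E0.0367
G1 X11.81 Y7.04 E0.0428
G1 X12.00 Y8.00 E0.0490
G1 X11.81 Y8.96 E0.0551
G1 X11.27 Y9.77 E0.0612
G1 X10.46 Y10.31 E0.0673
G1 X9.50 Y10.50 E0.0734
G1 X8.54 Y10.31 E0.0796
G1 X7.73 Y9.77 E0.0857
G1 X7.19 Y8.96 E0.0918
G1 X7.00 Y8.00 E0.0979

At z = 2.7 mm: the cube is present — its section is the full 16.5×4.5 rectangle; the cube at (-3.5, 7) (footprint 6.5×20.5) is included at this height; the cylinder at (-0.5, 5.5): section is a regular 16-gon, circumradius r=8; the cube at (-3, -2.5) is present — its section is the full 25×22 rectangle; Subtracting the remaining from the first: starting from the 16.5×4.5 cube, the 6.5×20.5 cube at (-3.5, 7) misses the remaining region (no effect); the r=8 cylinder at (-0.5, 5.5) partially overlaps it — only the 29.45 mm² overlap (of its 195.93 mm²) is removed, clipping the outline; the 25×22 cube at (-3, -2.5) covers all of what remains (removes everything) — nothing remains; the cylinder at (9.5, 8): section is a regular 16-gon, circumradius r=2.5; Merging all regions: only the r=2.5 cylinder at (9.5, 8) is present, so the union is just that shape — 1 connected region. The outline is a single polygon with 16 vertices. Extrusion per mm of travel: 0.4 × 0.1 / (π × 1.425²) = 0.006270. Accumulating E over each segment gives final E = 0.0979.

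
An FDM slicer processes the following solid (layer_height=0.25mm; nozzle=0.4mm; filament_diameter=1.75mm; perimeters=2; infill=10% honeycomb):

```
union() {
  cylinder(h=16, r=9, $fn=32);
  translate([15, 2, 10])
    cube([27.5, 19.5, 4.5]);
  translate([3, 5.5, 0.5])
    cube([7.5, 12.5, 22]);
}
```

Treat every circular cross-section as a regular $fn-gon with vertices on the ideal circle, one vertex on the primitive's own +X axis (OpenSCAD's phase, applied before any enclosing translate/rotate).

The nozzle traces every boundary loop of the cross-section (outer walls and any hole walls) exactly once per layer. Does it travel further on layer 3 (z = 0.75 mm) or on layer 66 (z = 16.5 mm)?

layer 3 (z = 0.75 mm)

Layer 3 (z = 0.75): the r=9 cylinder gives a regular 32-gon of circumradius 9 (constant along its height) (perimeter = 2·32·9.000·sin(180°/32) = 56.46 mm); the cube at (15, 2) is absent (z outside [10, 14.5]); the cube at (3, 5.5) (footprint 7.5×12.5) is included at this height (perimeter 40.00 mm); Merging all regions: the regions partially overlap (shared area 7.26 mm²), so the edge portions inside another operand are dropped and the merged outline is re-measured after clipping — boundary = 84.32 mm. So its perimeter = 84.32 mm. Layer 66 (z = 16.5): the cylinder is absent (z outside [0, 16]); the cube at (15, 2) is not intersected at this z (z outside [10, 14.5]); the cube at (3, 5.5) is present — its section is the full 7.5×12.5 rectangle (perimeter 40.00 mm); Combining (union): only the 7.5×12.5 cube at (3, 5.5) is present, so the union is just that shape — boundary = 40.00 mm. So its perimeter = 40.00 mm. Layer 3 is larger (84.32 vs 40.00 mm).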